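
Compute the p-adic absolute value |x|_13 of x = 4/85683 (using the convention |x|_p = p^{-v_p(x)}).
|4/85683|_13 = 28561

Step 1 — compute v_13(x) by factoring powers of 13 out of the numerator and denominator: v_13(4/85683) = -4. Step 2 — apply |x|_p = p^{-v_p(x)} = 13^{4} = 28561.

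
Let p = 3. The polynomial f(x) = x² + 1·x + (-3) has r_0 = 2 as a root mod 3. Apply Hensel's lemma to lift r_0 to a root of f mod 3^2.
r_1 = 5 (mod 9)

Hensel: r_{i+1} = r_i − f(r_i)·(f′(r_i))^{-1} mod 3^{i+2}, f′(x) = 2x + 1. Iterate:
  r_0 = 2 (mod 3)
  r_1 = 5 (mod 9)
Final: r = 5 satisfies f(r) ≡ 0 mod 3^2.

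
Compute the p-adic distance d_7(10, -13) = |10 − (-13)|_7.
d_7(10, -13) = 1

Step 1 — x − y = 10 − (-13) = 23. Step 2 — v_7(23) = 0 (factor: 23 = (7^0 · 23); the sign does not affect v_p). Step 3 — |x − y|_7 = 7^{0} = 1.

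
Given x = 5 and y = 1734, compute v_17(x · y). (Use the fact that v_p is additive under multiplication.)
v_17(8670) = 2

v_p(x) = 0 (factor: 5 = 17^0 · 5); v_p(y) = 2 (factor: 1734 = 17^2 · 6). Additivity: v_p(xy) = v_p(x) + v_p(y) = 0 + 2 = 2. (Direct check: xy = 8670 = 17^2 · (30).)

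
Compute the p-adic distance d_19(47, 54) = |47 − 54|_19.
d_19(47, 54) = 1

Step 1 — x − y = 47 − 54 = -7. Step 2 — v_19(-7) = 0 (factor: -7 = −(19^0 · 7); the sign does not affect v_p). Step 3 — |x − y|_19 = 19^{0} = 1.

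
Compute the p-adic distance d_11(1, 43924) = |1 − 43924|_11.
d_11(1, 43924) = 1/14641

Step 1 — x − y = 1 − 43924 = -43923. Step 2 — v_11(-43923) = 4 (factor: -43923 = −(11^4 · 3); the sign does not affect v_p). Step 3 — |x − y|_11 = 11^{-4} = 1/14641.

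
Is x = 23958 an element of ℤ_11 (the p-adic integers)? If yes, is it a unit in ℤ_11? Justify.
x ∈ ℤ_11 but not a unit; v_11(x) = 3 > 0

ℤ_11 = {x ∈ ℚ_11 : v_11(x) ≥ 0} and ℤ_11^× = {x ∈ ℤ_11 : v_11(x) = 0}. Here v_11(23958) = v_11(num) − v_11(den) = 3; compare against these criteria.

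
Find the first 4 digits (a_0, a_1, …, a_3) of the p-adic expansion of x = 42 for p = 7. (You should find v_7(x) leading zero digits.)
(a_0, …, a_3) = (0, 6, 0, 0)

v_7(42) = 1, so a_0 = ... = a_0 = 0. Factor out: x = 7^1 · u with u = 6 a unit in ℤ_7. Expand u iteratively via a_{v+i} = u_i mod 7, u_{i+1} = (u_i − a_{v+i})/7:
  u_0 = 6;  a_1 = 6;  u_1 = (u_0 − 6)/7 = 0
  u_1 = 0;  a_2 = 0;  u_2 = (u_1 − 0)/7 = 0
  u_2 = 0;  a_3 = 0;  u_3 = (u_2 − 0)/7 = 0
Digits: (0, 6, 0, 0).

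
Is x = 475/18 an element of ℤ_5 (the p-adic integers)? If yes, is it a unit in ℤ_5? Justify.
x ∈ ℤ_5 but not a unit; v_5(x) = 2 > 0

ℤ_5 = {x ∈ ℚ_5 : v_5(x) ≥ 0} and ℤ_5^× = {x ∈ ℤ_5 : v_5(x) = 0}. Here v_5(475/18) = v_5(num) − v_5(den) = 2; compare against these criteria.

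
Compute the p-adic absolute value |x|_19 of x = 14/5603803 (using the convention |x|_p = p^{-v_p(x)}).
|14/5603803|_19 = 130321

Step 1 — compute v_19(x) by factoring powers of 19 out of the numerator and denominator: v_19(14/5603803) = -4. Step 2 — apply |x|_p = p^{-v_p(x)} = 19^{4} = 130321.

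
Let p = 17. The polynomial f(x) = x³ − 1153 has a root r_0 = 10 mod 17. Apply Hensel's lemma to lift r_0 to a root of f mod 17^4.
r_3 = 44924 (mod 83521)

Hensel: r_{i+1} = r_i − f(r_i)/f′(r_i) mod 17^{i+2}, where f′(x) = 3x². Iterate:
  r_0 = 10 (mod 17)
  r_1 = 129 (mod 289)
  r_2 = 707 (mod 4913)
  r_3 = 44924 (mod 83521)
Final: r = 44924 with f(r) ≡ 0 mod 17^4.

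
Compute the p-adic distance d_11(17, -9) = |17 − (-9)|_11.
d_11(17, -9) = 1

Step 1 — x − y = 17 − (-9) = 26. Step 2 — v_11(26) = 0 (factor: 26 = (11^0 · 26); the sign does not affect v_p). Step 3 — |x − y|_11 = 11^{0} = 1.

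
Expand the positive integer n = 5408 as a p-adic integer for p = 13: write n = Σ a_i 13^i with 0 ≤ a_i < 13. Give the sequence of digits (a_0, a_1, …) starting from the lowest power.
(a_0, a_1, …) = (0, 0, 6, 2)

Repeated division by 13 gives the digits low-to-high: 5408 = 6·13^2 + 2·13^3. Digit sequence: (0, 0, 6, 2).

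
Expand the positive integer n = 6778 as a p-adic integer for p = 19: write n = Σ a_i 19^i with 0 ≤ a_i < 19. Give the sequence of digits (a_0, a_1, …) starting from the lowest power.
(a_0, a_1, …) = (14, 14, 18)

Repeated division by 19 gives the digits low-to-high: 6778 = 14 + 14·19^1 + 18·19^2. Digit sequence: (14, 14, 18).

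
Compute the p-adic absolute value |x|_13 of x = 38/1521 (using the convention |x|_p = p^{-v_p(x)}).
|38/1521|_13 = 169

Step 1 — compute v_13(x) by factoring powers of 13 out of the numerator and denominator: v_13(38/1521) = -2. Step 2 — apply |x|_p = p^{-v_p(x)} = 13^{2} = 169.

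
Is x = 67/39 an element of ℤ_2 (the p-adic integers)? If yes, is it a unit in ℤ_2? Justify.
x ∈ ℤ_2^× (unit); v_2(x) = 0

ℤ_2 = {x ∈ ℚ_2 : v_2(x) ≥ 0} and ℤ_2^× = {x ∈ ℤ_2 : v_2(x) = 0}. Here v_2(67/39) = v_2(num) − v_2(den) = 0; compare against these criteria.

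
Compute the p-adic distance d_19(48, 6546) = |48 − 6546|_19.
d_19(48, 6546) = 1/361

Step 1 — x − y = 48 − 6546 = -6498. Step 2 — v_19(-6498) = 2 (factor: -6498 = −(19^2 · 18); the sign does not affect v_p). Step 3 — |x − y|_19 = 19^{-2} = 1/361.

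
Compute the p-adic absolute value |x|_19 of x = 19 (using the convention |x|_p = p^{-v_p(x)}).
|19|_19 = 1/19

Step 1 — compute v_19(x) by factoring powers of 19 out of the numerator and denominator: v_19(19) = 1. Step 2 — apply |x|_p = p^{-v_p(x)} = 19^{-1} = 1/19.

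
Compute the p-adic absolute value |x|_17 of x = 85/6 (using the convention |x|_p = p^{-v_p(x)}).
|85/6|_17 = 1/17

Step 1 — compute v_17(x) by factoring powers of 17 out of the numerator and denominator: v_17(85/6) = 1. Step 2 — apply |x|_p = p^{-v_p(x)} = 17^{-1} = 1/17.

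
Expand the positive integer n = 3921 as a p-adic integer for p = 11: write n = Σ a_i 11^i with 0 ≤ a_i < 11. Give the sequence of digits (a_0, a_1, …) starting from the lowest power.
(a_0, a_1, …) = (5, 4, 10, 2)

Repeated division by 11 gives the digits low-to-high: 3921 = 5 + 4·11^1 + 10·11^2 + 2·11^3. Digit sequence: (5, 4, 10, 2).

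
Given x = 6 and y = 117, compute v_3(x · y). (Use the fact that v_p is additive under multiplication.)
v_3(702) = 3

v_p(x) = 1 (factor: 6 = 3^1 · 2); v_p(y) = 2 (factor: 117 = 3^2 · 13). Additivity: v_p(xy) = v_p(x) + v_p(y) = 1 + 2 = 3. (Direct check: xy = 702 = 3^3 · (26).)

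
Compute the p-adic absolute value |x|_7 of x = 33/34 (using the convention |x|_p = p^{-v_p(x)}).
|33/34|_7 = 1

Step 1 — compute v_7(x) by factoring powers of 7 out of the numerator and denominator: v_7(33/34) = 0. Step 2 — apply |x|_p = p^{-v_p(x)} = 7^{0} = 1.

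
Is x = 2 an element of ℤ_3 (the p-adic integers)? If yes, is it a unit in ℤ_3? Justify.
x ∈ ℤ_3^× (unit); v_3(x) = 0

ℤ_3 = {x ∈ ℚ_3 : v_3(x) ≥ 0} and ℤ_3^× = {x ∈ ℤ_3 : v_3(x) = 0}. Here v_3(2) = v_3(num) − v_3(den) = 0; compare against these criteria.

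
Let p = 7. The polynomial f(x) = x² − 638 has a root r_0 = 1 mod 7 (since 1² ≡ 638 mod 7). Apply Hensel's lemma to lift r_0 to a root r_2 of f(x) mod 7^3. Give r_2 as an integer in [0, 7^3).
r_2 = 148 (mod 343)

Hensel's recurrence: r_{i+1} = r_i − f(r_i)·(f′(r_i))^{-1} mod 7^{i+2}, with f′(x) = 2x. Iterate:
  r_0 = 1 (mod 7)
  r_1 = 1 (mod 49)
  r_2 = 148 (mod 343)
Final: r_2 = 148, and one checks f(r_2) ≡ 0 mod 7^3.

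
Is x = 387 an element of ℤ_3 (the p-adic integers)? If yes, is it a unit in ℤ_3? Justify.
x ∈ ℤ_3 but not a unit; v_3(x) = 2 > 0

ℤ_3 = {x ∈ ℚ_3 : v_3(x) ≥ 0} and ℤ_3^× = {x ∈ ℤ_3 : v_3(x) = 0}. Here v_3(387) = v_3(num) − v_3(den) = 2; compare against these criteria.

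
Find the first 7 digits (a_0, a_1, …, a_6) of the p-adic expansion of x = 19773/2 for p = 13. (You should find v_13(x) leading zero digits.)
(a_0, …, a_6) = (0, 0, 0, 11, 6, 6, 6)

v_13(19773/2) = 3, so a_0 = ... = a_2 = 0. Factor out: x = 13^3 · u with u = 9/2 a unit in ℤ_13. Expand u iteratively via a_{v+i} = u_i mod 13, u_{i+1} = (u_i − a_{v+i})/13:
  u_0 = 9/2;  a_3 = 11;  u_1 = (u_0 − 11)/13 = -1/2
  u_1 = -1/2;  a_4 = 6;  u_2 = (u_1 − 6)/13 = -1/2
  u_2 = -1/2;  a_5 = 6;  u_3 = (u_2 − 6)/13 = -1/2
  u_3 = -1/2;  a_6 = 6;  u_4 = (u_3 − 6)/13 = -1/2
Digits: (0, 0, 0, 11, 6, 6, 6).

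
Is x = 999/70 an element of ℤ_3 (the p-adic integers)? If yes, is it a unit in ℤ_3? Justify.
x ∈ ℤ_3 but not a unit; v_3(x) = 3 > 0

ℤ_3 = {x ∈ ℚ_3 : v_3(x) ≥ 0} and ℤ_3^× = {x ∈ ℤ_3 : v_3(x) = 0}. Here v_3(999/70) = v_3(num) − v_3(den) = 3; compare against these criteria.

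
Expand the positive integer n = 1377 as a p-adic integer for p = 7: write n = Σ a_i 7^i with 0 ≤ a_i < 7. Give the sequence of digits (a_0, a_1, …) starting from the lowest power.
(a_0, a_1, …) = (5, 0, 0, 4)

Repeated division by 7 gives the digits low-to-high: 1377 = 5 + 4·7^3. Digit sequence: (5, 0, 0, 4).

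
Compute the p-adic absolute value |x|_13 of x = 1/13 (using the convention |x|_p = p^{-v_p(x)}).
|1/13|_13 = 13

Step 1 — compute v_13(x) by factoring powers of 13 out of the numerator and denominator: v_13(1/13) = -1. Step 2 — apply |x|_p = p^{-v_p(x)} = 13^{1} = 13.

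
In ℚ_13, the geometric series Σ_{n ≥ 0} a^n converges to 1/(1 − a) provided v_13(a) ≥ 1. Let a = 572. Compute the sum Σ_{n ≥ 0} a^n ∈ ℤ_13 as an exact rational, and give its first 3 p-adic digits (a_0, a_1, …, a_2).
Σ a^n = 1/(1 − a) = -1/571;  first 3 digits = (1, 5, 2)

v_13(a) = 1 ≥ 1, so the series converges in ℤ_13 to 1/(1 − a) = 1/(1 − 572) = -1/571. Expand this rational in ℤ_13: compute digits iteratively via d_i = x_i mod 13, x_{i+1} = (x_i − d_i)/13. The first 3 digits are (1, 5, 2).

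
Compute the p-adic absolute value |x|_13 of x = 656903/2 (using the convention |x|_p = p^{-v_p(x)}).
|656903/2|_13 = 1/28561

Step 1 — compute v_13(x) by factoring powers of 13 out of the numerator and denominator: v_13(656903/2) = 4. Step 2 — apply |x|_p = p^{-v_p(x)} = 13^{-4} = 1/28561.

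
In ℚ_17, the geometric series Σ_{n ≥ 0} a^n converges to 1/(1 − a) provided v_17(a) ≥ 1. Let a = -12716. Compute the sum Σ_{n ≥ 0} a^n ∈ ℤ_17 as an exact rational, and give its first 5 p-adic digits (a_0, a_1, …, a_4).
Σ a^n = 1/(1 − a) = 1/12717;  first 5 digits = (1, 0, 7, 14, 14)

v_17(a) = 2 ≥ 1, so the series converges in ℤ_17 to 1/(1 − a) = 1/(1 − (-12716)) = 1/12717. Expand this rational in ℤ_17: compute digits iteratively via d_i = x_i mod 17, x_{i+1} = (x_i − d_i)/17. The first 5 digits are (1, 0, 7, 14, 14).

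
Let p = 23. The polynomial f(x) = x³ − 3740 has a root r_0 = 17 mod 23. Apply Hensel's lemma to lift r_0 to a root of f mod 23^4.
r_3 = 174150 (mod 279841)

Hensel: r_{i+1} = r_i − f(r_i)/f′(r_i) mod 23^{i+2}, where f′(x) = 3x². Iterate:
  r_0 = 17 (mod 23)
  r_1 = 109 (mod 529)
  r_2 = 3812 (mod 12167)
  r_3 = 174150 (mod 279841)
Final: r = 174150 with f(r) ≡ 0 mod 23^4.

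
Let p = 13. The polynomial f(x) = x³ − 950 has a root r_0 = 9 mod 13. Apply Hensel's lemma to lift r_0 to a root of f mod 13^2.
r_1 = 165 (mod 169)

Hensel: r_{i+1} = r_i − f(r_i)/f′(r_i) mod 13^{i+2}, where f′(x) = 3x². Iterate:
  r_0 = 9 (mod 13)
  r_1 = 165 (mod 169)
Final: r = 165 with f(r) ≡ 0 mod 13^2.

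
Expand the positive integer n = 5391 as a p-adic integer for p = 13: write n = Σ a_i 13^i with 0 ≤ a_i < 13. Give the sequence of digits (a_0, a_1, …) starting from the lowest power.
(a_0, a_1, …) = (9, 11, 5, 2)

Repeated division by 13 gives the digits low-to-high: 5391 = 9 + 11·13^1 + 5·13^2 + 2·13^3. Digit sequence: (9, 11, 5, 2).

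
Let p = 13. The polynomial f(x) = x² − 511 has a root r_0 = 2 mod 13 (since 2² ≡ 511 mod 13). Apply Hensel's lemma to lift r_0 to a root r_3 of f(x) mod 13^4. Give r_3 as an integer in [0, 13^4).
r_3 = 7269 (mod 28561)

Hensel's recurrence: r_{i+1} = r_i − f(r_i)·(f′(r_i))^{-1} mod 13^{i+2}, with f′(x) = 2x. Iterate:
  r_0 = 2 (mod 13)
  r_1 = 2 (mod 169)
  r_2 = 678 (mod 2197)
  r_3 = 7269 (mod 28561)
Final: r_3 = 7269, and one checks f(r_3) ≡ 0 mod 13^4.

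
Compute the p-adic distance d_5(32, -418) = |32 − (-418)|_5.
d_5(32, -418) = 1/25

Step 1 — x − y = 32 − (-418) = 450. Step 2 — v_5(450) = 2 (factor: 450 = (5^2 · 18); the sign does not affect v_p). Step 3 — |x − y|_5 = 5^{-2} = 1/25.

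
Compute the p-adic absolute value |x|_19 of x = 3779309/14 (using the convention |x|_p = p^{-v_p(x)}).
|3779309/14|_19 = 1/130321

Step 1 — compute v_19(x) by factoring powers of 19 out of the numerator and denominator: v_19(3779309/14) = 4. Step 2 — apply |x|_p = p^{-v_p(x)} = 19^{-4} = 1/130321.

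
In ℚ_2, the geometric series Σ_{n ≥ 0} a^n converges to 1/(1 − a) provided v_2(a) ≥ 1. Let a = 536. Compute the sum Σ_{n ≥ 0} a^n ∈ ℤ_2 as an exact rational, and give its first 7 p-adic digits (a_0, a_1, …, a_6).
Σ a^n = 1/(1 − a) = -1/535;  first 7 digits = (1, 0, 0, 1, 1, 0, 1)

v_2(a) = 3 ≥ 1, so the series converges in ℤ_2 to 1/(1 − a) = 1/(1 − 536) = -1/535. Expand this rational in ℤ_2: compute digits iteratively via d_i = x_i mod 2, x_{i+1} = (x_i − d_i)/2. The first 7 digits are (1, 0, 0, 1, 1, 0, 1).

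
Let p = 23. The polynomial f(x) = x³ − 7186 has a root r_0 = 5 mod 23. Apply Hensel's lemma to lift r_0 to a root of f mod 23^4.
r_3 = 266828 (mod 279841)

Hensel: r_{i+1} = r_i − f(r_i)/f′(r_i) mod 23^{i+2}, where f′(x) = 3x². Iterate:
  r_0 = 5 (mod 23)
  r_1 = 212 (mod 529)
  r_2 = 11321 (mod 12167)
  r_3 = 266828 (mod 279841)
Final: r = 266828 with f(r) ≡ 0 mod 23^4.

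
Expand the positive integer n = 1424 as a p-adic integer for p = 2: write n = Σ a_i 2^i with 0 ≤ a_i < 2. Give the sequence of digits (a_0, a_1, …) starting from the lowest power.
(a_0, a_1, …) = (0, 0, 0, 0, 1, 0, 0, 1, 1, 0, 1)

Repeated division by 2 gives the digits low-to-high: 1424 = 1·2^4 + 1·2^7 + 1·2^8 + 1·2^10. Digit sequence: (0, 0, 0, 0, 1, 0, 0, 1, 1, 0, 1).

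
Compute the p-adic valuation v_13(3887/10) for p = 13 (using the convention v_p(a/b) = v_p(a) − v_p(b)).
v_13(3887/10) = 2

Factor powers of 13 from the numerator and denominator of the reduced fraction: 3887 = 13^2 · 23 and 10 = 13^0 · 10. Apply v_p(a/b) = v_p(a) − v_p(b): v_13(3887/10) = 2 − 0 = 2.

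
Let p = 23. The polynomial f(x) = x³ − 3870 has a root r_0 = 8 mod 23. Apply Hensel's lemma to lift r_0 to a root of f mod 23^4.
r_3 = 238610 (mod 279841)

Hensel: r_{i+1} = r_i − f(r_i)/f′(r_i) mod 23^{i+2}, where f′(x) = 3x². Iterate:
  r_0 = 8 (mod 23)
  r_1 = 31 (mod 529)
  r_2 = 7437 (mod 12167)
  r_3 = 238610 (mod 279841)
Final: r = 238610 with f(r) ≡ 0 mod 23^4.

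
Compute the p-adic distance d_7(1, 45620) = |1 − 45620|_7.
d_7(1, 45620) = 1/2401

Step 1 — x − y = 1 − 45620 = -45619. Step 2 — v_7(-45619) = 4 (factor: -45619 = −(7^4 · 19); the sign does not affect v_p). Step 3 — |x − y|_7 = 7^{-4} = 1/2401.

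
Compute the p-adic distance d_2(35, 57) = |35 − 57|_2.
d_2(35, 57) = 1/2

Step 1 — x − y = 35 − 57 = -22. Step 2 — v_2(-22) = 1 (factor: -22 = −(2^1 · 11); the sign does not affect v_p). Step 3 — |x − y|_2 = 2^{-1} = 1/2.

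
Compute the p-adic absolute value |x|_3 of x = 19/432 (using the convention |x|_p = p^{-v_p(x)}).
|19/432|_3 = 27

Step 1 — compute v_3(x) by factoring powers of 3 out of the numerator and denominator: v_3(19/432) = -3. Step 2 — apply |x|_p = p^{-v_p(x)} = 3^{3} = 27.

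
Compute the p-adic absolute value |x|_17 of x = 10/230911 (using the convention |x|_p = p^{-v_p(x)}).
|10/230911|_17 = 4913

Step 1 — compute v_17(x) by factoring powers of 17 out of the numerator and denominator: v_17(10/230911) = -3. Step 2 — apply |x|_p = p^{-v_p(x)} = 17^{3} = 4913.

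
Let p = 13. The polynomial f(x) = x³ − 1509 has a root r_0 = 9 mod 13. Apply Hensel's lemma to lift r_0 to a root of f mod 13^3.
r_2 = 1673 (mod 2197)

Hensel: r_{i+1} = r_i − f(r_i)/f′(r_i) mod 13^{i+2}, where f′(x) = 3x². Iterate:
  r_0 = 9 (mod 13)
  r_1 = 152 (mod 169)
  r_2 = 1673 (mod 2197)
Final: r = 1673 with f(r) ≡ 0 mod 13^3.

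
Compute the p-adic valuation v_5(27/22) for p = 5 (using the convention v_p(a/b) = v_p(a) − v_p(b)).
v_5(27/22) = 0

Factor powers of 5 from the numerator and denominator of the reduced fraction: 27 = 5^0 · 27 and 22 = 5^0 · 22. Apply v_p(a/b) = v_p(a) − v_p(b): v_5(27/22) = 0 − 0 = 0.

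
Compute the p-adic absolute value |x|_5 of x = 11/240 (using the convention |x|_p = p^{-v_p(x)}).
|11/240|_5 = 5

Step 1 — compute v_5(x) by factoring powers of 5 out of the numerator and denominator: v_5(11/240) = -1. Step 2 — apply |x|_p = p^{-v_p(x)} = 5^{1} = 5.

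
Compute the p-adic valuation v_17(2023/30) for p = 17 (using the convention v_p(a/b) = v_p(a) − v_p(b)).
v_17(2023/30) = 2

Factor powers of 17 from the numerator and denominator of the reduced fraction: 2023 = 17^2 · 7 and 30 = 17^0 · 30. Apply v_p(a/b) = v_p(a) − v_p(b): v_17(2023/30) = 2 − 0 = 2.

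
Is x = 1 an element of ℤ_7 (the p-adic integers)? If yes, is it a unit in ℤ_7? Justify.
x ∈ ℤ_7^× (unit); v_7(x) = 0

ℤ_7 = {x ∈ ℚ_7 : v_7(x) ≥ 0} and ℤ_7^× = {x ∈ ℤ_7 : v_7(x) = 0}. Here v_7(1) = v_7(num) − v_7(den) = 0; compare against these criteria.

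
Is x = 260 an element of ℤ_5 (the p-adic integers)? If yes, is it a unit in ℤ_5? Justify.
x ∈ ℤ_5 but not a unit; v_5(x) = 1 > 0

ℤ_5 = {x ∈ ℚ_5 : v_5(x) ≥ 0} and ℤ_5^× = {x ∈ ℤ_5 : v_5(x) = 0}. Here v_5(260) = v_5(num) − v_5(den) = 1; compare against these criteria.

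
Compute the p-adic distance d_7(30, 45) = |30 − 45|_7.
d_7(30, 45) = 1

Step 1 — x − y = 30 − 45 = -15. Step 2 — v_7(-15) = 0 (factor: -15 = −(7^0 · 15); the sign does not affect v_p). Step 3 — |x − y|_7 = 7^{0} = 1.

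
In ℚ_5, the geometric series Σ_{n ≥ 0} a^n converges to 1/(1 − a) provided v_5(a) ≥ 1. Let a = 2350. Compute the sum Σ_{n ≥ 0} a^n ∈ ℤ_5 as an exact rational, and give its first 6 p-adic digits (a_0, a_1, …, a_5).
Σ a^n = 1/(1 − a) = -1/2349;  first 6 digits = (1, 0, 4, 3, 4, 2)

v_5(a) = 2 ≥ 1, so the series converges in ℤ_5 to 1/(1 − a) = 1/(1 − 2350) = -1/2349. Expand this rational in ℤ_5: compute digits iteratively via d_i = x_i mod 5, x_{i+1} = (x_i − d_i)/5. The first 6 digits are (1, 0, 4, 3, 4, 2).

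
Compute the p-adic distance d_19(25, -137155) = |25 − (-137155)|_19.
d_19(25, -137155) = 1/6859

Step 1 — x − y = 25 − (-137155) = 137180. Step 2 — v_19(137180) = 3 (factor: 137180 = (19^3 · 20); the sign does not affect v_p). Step 3 — |x − y|_19 = 19^{-3} = 1/6859.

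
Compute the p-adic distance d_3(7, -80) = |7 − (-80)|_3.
d_3(7, -80) = 1/3

Step 1 — x − y = 7 − (-80) = 87. Step 2 — v_3(87) = 1 (factor: 87 = (3^1 · 29); the sign does not affect v_p). Step 3 — |x − y|_3 = 3^{-1} = 1/3.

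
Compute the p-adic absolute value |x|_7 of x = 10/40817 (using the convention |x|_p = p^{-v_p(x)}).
|10/40817|_7 = 2401

Step 1 — compute v_7(x) by factoring powers of 7 out of the numerator and denominator: v_7(10/40817) = -4. Step 2 — apply |x|_p = p^{-v_p(x)} = 7^{4} = 2401.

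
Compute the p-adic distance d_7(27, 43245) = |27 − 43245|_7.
d_7(27, 43245) = 1/2401

Step 1 — x − y = 27 − 43245 = -43218. Step 2 — v_7(-43218) = 4 (factor: -43218 = −(7^4 · 18); the sign does not affect v_p). Step 3 — |x − y|_7 = 7^{-4} = 1/2401.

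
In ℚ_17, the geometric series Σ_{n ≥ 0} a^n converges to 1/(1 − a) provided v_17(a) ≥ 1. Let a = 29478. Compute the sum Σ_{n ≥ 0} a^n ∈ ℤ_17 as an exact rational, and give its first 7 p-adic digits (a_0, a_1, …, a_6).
Σ a^n = 1/(1 − a) = -1/29477;  first 7 digits = (1, 0, 0, 6, 0, 0, 2)

v_17(a) = 3 ≥ 1, so the series converges in ℤ_17 to 1/(1 − a) = 1/(1 − 29478) = -1/29477. Expand this rational in ℤ_17: compute digits iteratively via d_i = x_i mod 17, x_{i+1} = (x_i − d_i)/17. The first 7 digits are (1, 0, 0, 6, 0, 0, 2).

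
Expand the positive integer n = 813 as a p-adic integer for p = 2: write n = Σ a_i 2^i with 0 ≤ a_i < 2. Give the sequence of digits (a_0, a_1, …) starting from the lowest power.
(a_0, a_1, …) = (1, 0, 1, 1, 0, 1, 0, 0, 1, 1)

Repeated division by 2 gives the digits low-to-high: 813 = 1 + 1·2^2 + 1·2^3 + 1·2^5 + 1·2^8 + 1·2^9. Digit sequence: (1, 0, 1, 1, 0, 1, 0, 0, 1, 1).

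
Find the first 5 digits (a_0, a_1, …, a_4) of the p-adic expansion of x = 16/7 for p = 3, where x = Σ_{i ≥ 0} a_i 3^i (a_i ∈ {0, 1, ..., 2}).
(a_0, …, a_4) = (1, 0, 1, 1, 0)

v_3(16/7) = 0 (numerator and denominator both coprime to 3), so x ∈ ℤ_3^×. Compute digits iteratively via a_i = x_i mod 3, x_{i+1} = (x_i − a_i)/3, with x_0 = x:
  x_0 = 16/7;  a_0 = 1;  x_1 = (x_0 − 1)/3 = 3/7
  x_1 = 3/7;  a_1 = 0;  x_2 = (x_1 − 0)/3 = 1/7
  x_2 = 1/7;  a_2 = 1;  x_3 = (x_2 − 1)/3 = -2/7
  x_3 = -2/7;  a_3 = 1;  x_4 = (x_3 − 1)/3 = -3/7
  x_4 = -3/7;  a_4 = 0;  x_5 = (x_4 − 0)/3 = -1/7
Digits: (1, 0, 1, 1, 0).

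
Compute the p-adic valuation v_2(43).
v_2(43) = 0

v_2(n) is the largest exponent k such that 2^k divides n. Factor out: 43 = 2^0 · 43. (Sign doesn't affect v_p.) So v_2(43) = 0.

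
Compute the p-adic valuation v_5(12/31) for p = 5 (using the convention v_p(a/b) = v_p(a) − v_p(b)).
v_5(12/31) = 0

Factor powers of 5 from the numerator and denominator of the reduced fraction: 12 = 5^0 · 12 and 31 = 5^0 · 31. Apply v_p(a/b) = v_p(a) − v_p(b): v_5(12/31) = 0 − 0 = 0.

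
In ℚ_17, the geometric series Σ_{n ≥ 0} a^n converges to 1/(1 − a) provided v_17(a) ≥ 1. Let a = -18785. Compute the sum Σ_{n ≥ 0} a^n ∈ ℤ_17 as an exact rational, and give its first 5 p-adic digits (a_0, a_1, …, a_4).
Σ a^n = 1/(1 − a) = 1/18786;  first 5 digits = (1, 0, 3, 13, 8)

v_17(a) = 2 ≥ 1, so the series converges in ℤ_17 to 1/(1 − a) = 1/(1 − (-18785)) = 1/18786. Expand this rational in ℤ_17: compute digits iteratively via d_i = x_i mod 17, x_{i+1} = (x_i − d_i)/17. The first 5 digits are (1, 0, 3, 13, 8).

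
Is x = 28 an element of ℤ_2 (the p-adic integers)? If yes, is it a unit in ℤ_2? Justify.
x ∈ ℤ_2 but not a unit; v_2(x) = 2 > 0

ℤ_2 = {x ∈ ℚ_2 : v_2(x) ≥ 0} and ℤ_2^× = {x ∈ ℤ_2 : v_2(x) = 0}. Here v_2(28) = v_2(num) − v_2(den) = 2; compare against these criteria.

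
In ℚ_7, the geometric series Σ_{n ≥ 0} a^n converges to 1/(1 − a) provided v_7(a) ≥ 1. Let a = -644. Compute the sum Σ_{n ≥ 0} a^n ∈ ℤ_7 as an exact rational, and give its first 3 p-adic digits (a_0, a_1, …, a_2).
Σ a^n = 1/(1 − a) = 1/645;  first 3 digits = (1, 6, 1)

v_7(a) = 1 ≥ 1, so the series converges in ℤ_7 to 1/(1 − a) = 1/(1 − (-644)) = 1/645. Expand this rational in ℤ_7: compute digits iteratively via d_i = x_i mod 7, x_{i+1} = (x_i − d_i)/7. The first 3 digits are (1, 6, 1).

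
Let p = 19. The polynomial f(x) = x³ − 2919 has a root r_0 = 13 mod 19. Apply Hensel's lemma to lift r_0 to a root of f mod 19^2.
r_1 = 13 (mod 361)

Hensel: r_{i+1} = r_i − f(r_i)/f′(r_i) mod 19^{i+2}, where f′(x) = 3x². Iterate:
  r_0 = 13 (mod 19)
  r_1 = 13 (mod 361)
Final: r = 13 with f(r) ≡ 0 mod 19^2.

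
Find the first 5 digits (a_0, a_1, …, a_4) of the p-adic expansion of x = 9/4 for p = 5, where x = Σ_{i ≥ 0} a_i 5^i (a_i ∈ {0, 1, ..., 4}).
(a_0, …, a_4) = (1, 4, 3, 3, 3)

v_5(9/4) = 0 (numerator and denominator both coprime to 5), so x ∈ ℤ_5^×. Compute digits iteratively via a_i = x_i mod 5, x_{i+1} = (x_i − a_i)/5, with x_0 = x:
  x_0 = 9/4;  a_0 = 1;  x_1 = (x_0 − 1)/5 = 1/4
  x_1 = 1/4;  a_1 = 4;  x_2 = (x_1 − 4)/5 = -3/4
  x_2 = -3/4;  a_2 = 3;  x_3 = (x_2 − 3)/5 = -3/4
  x_3 = -3/4;  a_3 = 3;  x_4 = (x_3 − 3)/5 = -3/4
  x_4 = -3/4;  a_4 = 3;  x_5 = (x_4 − 3)/5 = -3/4
Digits: (1, 4, 3, 3, 3).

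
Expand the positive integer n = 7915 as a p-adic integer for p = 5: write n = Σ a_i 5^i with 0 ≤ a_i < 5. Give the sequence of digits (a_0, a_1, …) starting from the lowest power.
(a_0, a_1, …) = (0, 3, 1, 3, 2, 2)

Repeated division by 5 gives the digits low-to-high: 7915 = 3·5^1 + 1·5^2 + 3·5^3 + 2·5^4 + 2·5^5. Digit sequence: (0, 3, 1, 3, 2, 2).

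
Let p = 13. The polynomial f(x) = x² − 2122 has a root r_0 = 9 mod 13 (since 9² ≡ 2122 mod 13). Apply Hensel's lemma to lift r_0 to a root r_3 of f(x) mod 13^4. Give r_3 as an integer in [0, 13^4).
r_3 = 26984 (mod 28561)

Hensel's recurrence: r_{i+1} = r_i − f(r_i)·(f′(r_i))^{-1} mod 13^{i+2}, with f′(x) = 2x. Iterate:
  r_0 = 9 (mod 13)
  r_1 = 113 (mod 169)
  r_2 = 620 (mod 2197)
  r_3 = 26984 (mod 28561)
Final: r_3 = 26984, and one checks f(r_3) ≡ 0 mod 13^4.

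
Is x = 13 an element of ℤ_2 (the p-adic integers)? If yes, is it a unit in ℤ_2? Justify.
x ∈ ℤ_2^× (unit); v_2(x) = 0

ℤ_2 = {x ∈ ℚ_2 : v_2(x) ≥ 0} and ℤ_2^× = {x ∈ ℤ_2 : v_2(x) = 0}. Here v_2(13) = v_2(num) − v_2(den) = 0; compare against these criteria.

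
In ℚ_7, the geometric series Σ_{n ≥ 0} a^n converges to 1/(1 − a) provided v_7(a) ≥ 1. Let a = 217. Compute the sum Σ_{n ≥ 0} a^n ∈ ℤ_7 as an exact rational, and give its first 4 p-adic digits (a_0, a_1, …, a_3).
Σ a^n = 1/(1 − a) = -1/216;  first 4 digits = (1, 3, 6, 3)

v_7(a) = 1 ≥ 1, so the series converges in ℤ_7 to 1/(1 − a) = 1/(1 − 217) = -1/216. Expand this rational in ℤ_7: compute digits iteratively via d_i = x_i mod 7, x_{i+1} = (x_i − d_i)/7. The first 4 digits are (1, 3, 6, 3).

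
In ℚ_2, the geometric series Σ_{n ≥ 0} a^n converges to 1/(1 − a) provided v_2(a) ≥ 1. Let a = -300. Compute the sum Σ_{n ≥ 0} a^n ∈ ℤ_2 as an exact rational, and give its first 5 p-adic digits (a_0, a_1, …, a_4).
Σ a^n = 1/(1 − a) = 1/301;  first 5 digits = (1, 0, 1, 0, 0)

v_2(a) = 2 ≥ 1, so the series converges in ℤ_2 to 1/(1 − a) = 1/(1 − (-300)) = 1/301. Expand this rational in ℤ_2: compute digits iteratively via d_i = x_i mod 2, x_{i+1} = (x_i − d_i)/2. The first 5 digits are (1, 0, 1, 0, 0).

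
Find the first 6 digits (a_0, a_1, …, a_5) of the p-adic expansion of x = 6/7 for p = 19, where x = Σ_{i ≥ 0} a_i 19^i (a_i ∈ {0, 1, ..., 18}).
(a_0, …, a_5) = (9, 5, 16, 10, 13, 2)

v_19(6/7) = 0 (numerator and denominator both coprime to 19), so x ∈ ℤ_19^×. Compute digits iteratively via a_i = x_i mod 19, x_{i+1} = (x_i − a_i)/19, with x_0 = x:
  x_0 = 6/7;  a_0 = 9;  x_1 = (x_0 − 9)/19 = -3/7
  x_1 = -3/7;  a_1 = 5;  x_2 = (x_1 − 5)/19 = -2/7
  x_2 = -2/7;  a_2 = 16;  x_3 = (x_2 − 16)/19 = -6/7
  x_3 = -6/7;  a_3 = 10;  x_4 = (x_3 − 10)/19 = -4/7
  x_4 = -4/7;  a_4 = 13;  x_5 = (x_4 − 13)/19 = -5/7
  x_5 = -5/7;  a_5 = 2;  x_6 = (x_5 − 2)/19 = -1/7
Digits: (9, 5, 16, 10, 13, 2).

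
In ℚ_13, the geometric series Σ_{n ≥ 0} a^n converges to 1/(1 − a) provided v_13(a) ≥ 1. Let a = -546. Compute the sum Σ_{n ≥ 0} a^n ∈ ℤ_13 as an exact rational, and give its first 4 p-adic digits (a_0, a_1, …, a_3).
Σ a^n = 1/(1 − a) = 1/547;  first 4 digits = (1, 10, 5, 4)

v_13(a) = 1 ≥ 1, so the series converges in ℤ_13 to 1/(1 − a) = 1/(1 − (-546)) = 1/547. Expand this rational in ℤ_13: compute digits iteratively via d_i = x_i mod 13, x_{i+1} = (x_i − d_i)/13. The first 4 digits are (1, 10, 5, 4).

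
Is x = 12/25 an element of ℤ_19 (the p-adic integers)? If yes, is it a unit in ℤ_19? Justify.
x ∈ ℤ_19^× (unit); v_19(x) = 0

ℤ_19 = {x ∈ ℚ_19 : v_19(x) ≥ 0} and ℤ_19^× = {x ∈ ℤ_19 : v_19(x) = 0}. Here v_19(12/25) = v_19(num) − v_19(den) = 0; compare against these criteria.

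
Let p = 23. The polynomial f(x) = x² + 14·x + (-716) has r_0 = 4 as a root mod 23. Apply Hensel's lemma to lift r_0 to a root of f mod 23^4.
r_3 = 168111 (mod 279841)

Hensel: r_{i+1} = r_i − f(r_i)·(f′(r_i))^{-1} mod 23^{i+2}, f′(x) = 2x + 14. Iterate:
  r_0 = 4 (mod 23)
  r_1 = 418 (mod 529)
  r_2 = 9940 (mod 12167)
  r_3 = 168111 (mod 279841)
Final: r = 168111 satisfies f(r) ≡ 0 mod 23^4.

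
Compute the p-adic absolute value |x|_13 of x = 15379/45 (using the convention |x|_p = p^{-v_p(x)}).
|15379/45|_13 = 1/2197

Step 1 — compute v_13(x) by factoring powers of 13 out of the numerator and denominator: v_13(15379/45) = 3. Step 2 — apply |x|_p = p^{-v_p(x)} = 13^{-3} = 1/2197.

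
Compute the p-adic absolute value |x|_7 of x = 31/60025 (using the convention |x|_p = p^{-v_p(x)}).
|31/60025|_7 = 2401

Step 1 — compute v_7(x) by factoring powers of 7 out of the numerator and denominator: v_7(31/60025) = -4. Step 2 — apply |x|_p = p^{-v_p(x)} = 7^{4} = 2401.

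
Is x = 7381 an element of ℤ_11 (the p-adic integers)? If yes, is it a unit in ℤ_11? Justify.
x ∈ ℤ_11 but not a unit; v_11(x) = 2 > 0

ℤ_11 = {x ∈ ℚ_11 : v_11(x) ≥ 0} and ℤ_11^× = {x ∈ ℤ_11 : v_11(x) = 0}. Here v_11(7381) = v_11(num) − v_11(den) = 2; compare against these criteria.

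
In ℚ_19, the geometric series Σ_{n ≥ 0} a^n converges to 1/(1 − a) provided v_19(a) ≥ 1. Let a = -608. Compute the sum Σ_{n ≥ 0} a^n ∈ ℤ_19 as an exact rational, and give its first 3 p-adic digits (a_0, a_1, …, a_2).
Σ a^n = 1/(1 − a) = 1/609;  first 3 digits = (1, 6, 15)

v_19(a) = 1 ≥ 1, so the series converges in ℤ_19 to 1/(1 − a) = 1/(1 − (-608)) = 1/609. Expand this rational in ℤ_19: compute digits iteratively via d_i = x_i mod 19, x_{i+1} = (x_i − d_i)/19. The first 3 digits are (1, 6, 15).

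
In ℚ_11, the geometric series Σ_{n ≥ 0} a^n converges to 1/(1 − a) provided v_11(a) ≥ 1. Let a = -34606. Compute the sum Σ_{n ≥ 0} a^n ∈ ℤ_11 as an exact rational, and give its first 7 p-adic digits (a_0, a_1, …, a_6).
Σ a^n = 1/(1 − a) = 1/34607;  first 7 digits = (1, 0, 0, 7, 8, 10, 4)

v_11(a) = 3 ≥ 1, so the series converges in ℤ_11 to 1/(1 − a) = 1/(1 − (-34606)) = 1/34607. Expand this rational in ℤ_11: compute digits iteratively via d_i = x_i mod 11, x_{i+1} = (x_i − d_i)/11. The first 7 digits are (1, 0, 0, 7, 8, 10, 4).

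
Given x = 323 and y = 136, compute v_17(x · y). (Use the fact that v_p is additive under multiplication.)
v_17(43928) = 2

v_p(x) = 1 (factor: 323 = 17^1 · 19); v_p(y) = 1 (factor: 136 = 17^1 · 8). Additivity: v_p(xy) = v_p(x) + v_p(y) = 1 + 1 = 2. (Direct check: xy = 43928 = 17^2 · (152).)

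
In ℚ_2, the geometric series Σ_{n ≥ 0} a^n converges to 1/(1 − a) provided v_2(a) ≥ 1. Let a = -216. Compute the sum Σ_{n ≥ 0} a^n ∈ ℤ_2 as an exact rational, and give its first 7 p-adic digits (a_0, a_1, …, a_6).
Σ a^n = 1/(1 − a) = 1/217;  first 7 digits = (1, 0, 0, 1, 0, 1, 1)

v_2(a) = 3 ≥ 1, so the series converges in ℤ_2 to 1/(1 − a) = 1/(1 − (-216)) = 1/217. Expand this rational in ℤ_2: compute digits iteratively via d_i = x_i mod 2, x_{i+1} = (x_i − d_i)/2. The first 7 digits are (1, 0, 0, 1, 0, 1, 1).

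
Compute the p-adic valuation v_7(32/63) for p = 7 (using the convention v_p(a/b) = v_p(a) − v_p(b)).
v_7(32/63) = -1

Factor powers of 7 from the numerator and denominator of the reduced fraction: 32 = 7^0 · 32 and 63 = 7^1 · 9. Apply v_p(a/b) = v_p(a) − v_p(b): v_7(32/63) = 0 − 1 = -1.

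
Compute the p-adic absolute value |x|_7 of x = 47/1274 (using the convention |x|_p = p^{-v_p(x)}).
|47/1274|_7 = 49

Step 1 — compute v_7(x) by factoring powers of 7 out of the numerator and denominator: v_7(47/1274) = -2. Step 2 — apply |x|_p = p^{-v_p(x)} = 7^{2} = 49.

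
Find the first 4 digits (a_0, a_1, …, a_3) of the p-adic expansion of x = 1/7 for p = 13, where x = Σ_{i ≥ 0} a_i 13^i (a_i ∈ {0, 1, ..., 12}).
(a_0, …, a_3) = (2, 11, 1, 11)

v_13(1/7) = 0 (numerator and denominator both coprime to 13), so x ∈ ℤ_13^×. Compute digits iteratively via a_i = x_i mod 13, x_{i+1} = (x_i − a_i)/13, with x_0 = x:
  x_0 = 1/7;  a_0 = 2;  x_1 = (x_0 − 2)/13 = -1/7
  x_1 = -1/7;  a_1 = 11;  x_2 = (x_1 − 11)/13 = -6/7
  x_2 = -6/7;  a_2 = 1;  x_3 = (x_2 − 1)/13 = -1/7
  x_3 = -1/7;  a_3 = 11;  x_4 = (x_3 − 11)/13 = -6/7
Digits: (2, 11, 1, 11).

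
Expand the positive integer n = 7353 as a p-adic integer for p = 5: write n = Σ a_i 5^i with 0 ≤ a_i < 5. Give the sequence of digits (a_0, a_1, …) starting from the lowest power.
(a_0, a_1, …) = (3, 0, 4, 3, 1, 2)

Repeated division by 5 gives the digits low-to-high: 7353 = 3 + 4·5^2 + 3·5^3 + 1·5^4 + 2·5^5. Digit sequence: (3, 0, 4, 3, 1, 2).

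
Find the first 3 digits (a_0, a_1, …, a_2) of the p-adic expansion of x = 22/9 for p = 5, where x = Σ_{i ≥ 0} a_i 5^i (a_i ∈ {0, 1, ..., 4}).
(a_0, …, a_2) = (3, 1, 2)

v_5(22/9) = 0 (numerator and denominator both coprime to 5), so x ∈ ℤ_5^×. Compute digits iteratively via a_i = x_i mod 5, x_{i+1} = (x_i − a_i)/5, with x_0 = x:
  x_0 = 22/9;  a_0 = 3;  x_1 = (x_0 − 3)/5 = -1/9
  x_1 = -1/9;  a_1 = 1;  x_2 = (x_1 − 1)/5 = -2/9
  x_2 = -2/9;  a_2 = 2;  x_3 = (x_2 − 2)/5 = -4/9
Digits: (3, 1, 2).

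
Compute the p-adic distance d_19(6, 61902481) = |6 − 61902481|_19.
d_19(6, 61902481) = 1/2476099

Step 1 — x − y = 6 − 61902481 = -61902475. Step 2 — v_19(-61902475) = 5 (factor: -61902475 = −(19^5 · 25); the sign does not affect v_p). Step 3 — |x − y|_19 = 19^{-5} = 1/2476099.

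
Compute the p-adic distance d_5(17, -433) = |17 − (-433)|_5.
d_5(17, -433) = 1/25

Step 1 — x − y = 17 − (-433) = 450. Step 2 — v_5(450) = 2 (factor: 450 = (5^2 · 18); the sign does not affect v_p). Step 3 — |x − y|_5 = 5^{-2} = 1/25.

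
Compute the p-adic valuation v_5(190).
v_5(190) = 1

v_5(n) is the largest exponent k such that 5^k divides n. Factor out: 190 = 5^1 · 38. (Sign doesn't affect v_p.) So v_5(190) = 1.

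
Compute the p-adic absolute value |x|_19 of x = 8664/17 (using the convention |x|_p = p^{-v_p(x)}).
|8664/17|_19 = 1/361

Step 1 — compute v_19(x) by factoring powers of 19 out of the numerator and denominator: v_19(8664/17) = 2. Step 2 — apply |x|_p = p^{-v_p(x)} = 19^{-2} = 1/361.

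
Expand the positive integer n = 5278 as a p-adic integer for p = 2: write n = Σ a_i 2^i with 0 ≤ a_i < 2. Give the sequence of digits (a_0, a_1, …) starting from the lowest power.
(a_0, a_1, …) = (0, 1, 1, 1, 1, 0, 0, 1, 0, 0, 1, 0, 1)

Repeated division by 2 gives the digits low-to-high: 5278 = 1·2^1 + 1·2^2 + 1·2^3 + 1·2^4 + 1·2^7 + 1·2^10 + 1·2^12. Digit sequence: (0, 1, 1, 1, 1, 0, 0, 1, 0, 0, 1, 0, 1).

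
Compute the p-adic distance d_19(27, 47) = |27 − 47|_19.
d_19(27, 47) = 1

Step 1 — x − y = 27 − 47 = -20. Step 2 — v_19(-20) = 0 (factor: -20 = −(19^0 · 20); the sign does not affect v_p). Step 3 — |x − y|_19 = 19^{0} = 1.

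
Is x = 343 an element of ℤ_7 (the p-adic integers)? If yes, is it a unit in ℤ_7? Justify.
x ∈ ℤ_7 but not a unit; v_7(x) = 3 > 0

ℤ_7 = {x ∈ ℚ_7 : v_7(x) ≥ 0} and ℤ_7^× = {x ∈ ℤ_7 : v_7(x) = 0}. Here v_7(343) = v_7(num) − v_7(den) = 3; compare against these criteria.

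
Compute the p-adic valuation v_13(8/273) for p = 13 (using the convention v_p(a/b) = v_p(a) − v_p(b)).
v_13(8/273) = -1

Factor powers of 13 from the numerator and denominator of the reduced fraction: 8 = 13^0 · 8 and 273 = 13^1 · 21. Apply v_p(a/b) = v_p(a) − v_p(b): v_13(8/273) = 0 − 1 = -1.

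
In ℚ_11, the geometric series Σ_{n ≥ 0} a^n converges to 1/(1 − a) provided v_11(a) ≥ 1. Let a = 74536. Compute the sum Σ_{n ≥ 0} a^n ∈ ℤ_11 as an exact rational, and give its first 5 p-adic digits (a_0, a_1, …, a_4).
Σ a^n = 1/(1 − a) = -1/74535;  first 5 digits = (1, 0, 0, 1, 5)

v_11(a) = 3 ≥ 1, so the series converges in ℤ_11 to 1/(1 − a) = 1/(1 − 74536) = -1/74535. Expand this rational in ℤ_11: compute digits iteratively via d_i = x_i mod 11, x_{i+1} = (x_i − d_i)/11. The first 5 digits are (1, 0, 0, 1, 5).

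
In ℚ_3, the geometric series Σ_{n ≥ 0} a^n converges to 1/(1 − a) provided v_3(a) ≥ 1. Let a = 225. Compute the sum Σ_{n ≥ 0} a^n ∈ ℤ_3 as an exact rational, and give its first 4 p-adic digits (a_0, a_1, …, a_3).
Σ a^n = 1/(1 − a) = -1/224;  first 4 digits = (1, 0, 1, 2)

v_3(a) = 2 ≥ 1, so the series converges in ℤ_3 to 1/(1 − a) = 1/(1 − 225) = -1/224. Expand this rational in ℤ_3: compute digits iteratively via d_i = x_i mod 3, x_{i+1} = (x_i − d_i)/3. The first 4 digits are (1, 0, 1, 2).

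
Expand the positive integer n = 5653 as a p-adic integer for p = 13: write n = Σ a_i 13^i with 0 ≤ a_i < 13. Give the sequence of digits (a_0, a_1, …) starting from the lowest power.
(a_0, a_1, …) = (11, 5, 7, 2)

Repeated division by 13 gives the digits low-to-high: 5653 = 11 + 5·13^1 + 7·13^2 + 2·13^3. Digit sequence: (11, 5, 7, 2).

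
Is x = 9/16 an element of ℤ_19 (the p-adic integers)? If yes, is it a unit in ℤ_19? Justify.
x ∈ ℤ_19^× (unit); v_19(x) = 0

ℤ_19 = {x ∈ ℚ_19 : v_19(x) ≥ 0} and ℤ_19^× = {x ∈ ℤ_19 : v_19(x) = 0}. Here v_19(9/16) = v_19(num) − v_19(den) = 0; compare against these criteria.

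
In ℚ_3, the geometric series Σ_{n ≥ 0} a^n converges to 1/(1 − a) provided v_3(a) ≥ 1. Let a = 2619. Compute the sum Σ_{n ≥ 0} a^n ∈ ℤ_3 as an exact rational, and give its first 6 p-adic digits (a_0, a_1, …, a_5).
Σ a^n = 1/(1 − a) = -1/2618;  first 6 digits = (1, 0, 0, 1, 2, 1)

v_3(a) = 3 ≥ 1, so the series converges in ℤ_3 to 1/(1 − a) = 1/(1 − 2619) = -1/2618. Expand this rational in ℤ_3: compute digits iteratively via d_i = x_i mod 3, x_{i+1} = (x_i − d_i)/3. The first 6 digits are (1, 0, 0, 1, 2, 1).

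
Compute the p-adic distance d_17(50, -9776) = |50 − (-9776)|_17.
d_17(50, -9776) = 1/4913

Step 1 — x − y = 50 − (-9776) = 9826. Step 2 — v_17(9826) = 3 (factor: 9826 = (17^3 · 2); the sign does not affect v_p). Step 3 — |x − y|_17 = 17^{-3} = 1/4913.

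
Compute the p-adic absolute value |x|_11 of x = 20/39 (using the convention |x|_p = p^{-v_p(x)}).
|20/39|_11 = 1

Step 1 — compute v_11(x) by factoring powers of 11 out of the numerator and denominator: v_11(20/39) = 0. Step 2 — apply |x|_p = p^{-v_p(x)} = 11^{0} = 1.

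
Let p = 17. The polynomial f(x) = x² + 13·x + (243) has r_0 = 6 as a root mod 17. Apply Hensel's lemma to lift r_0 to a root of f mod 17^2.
r_1 = 142 (mod 289)

Hensel: r_{i+1} = r_i − f(r_i)·(f′(r_i))^{-1} mod 17^{i+2}, f′(x) = 2x + 13. Iterate:
  r_0 = 6 (mod 17)
  r_1 = 142 (mod 289)
Final: r = 142 satisfies f(r) ≡ 0 mod 17^2.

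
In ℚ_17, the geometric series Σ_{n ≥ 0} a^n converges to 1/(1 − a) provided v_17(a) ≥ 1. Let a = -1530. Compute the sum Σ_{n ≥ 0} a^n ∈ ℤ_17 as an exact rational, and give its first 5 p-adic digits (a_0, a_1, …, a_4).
Σ a^n = 1/(1 − a) = 1/1531;  first 5 digits = (1, 12, 2, 11, 15)

v_17(a) = 1 ≥ 1, so the series converges in ℤ_17 to 1/(1 − a) = 1/(1 − (-1530)) = 1/1531. Expand this rational in ℤ_17: compute digits iteratively via d_i = x_i mod 17, x_{i+1} = (x_i − d_i)/17. The first 5 digits are (1, 12, 2, 11, 15).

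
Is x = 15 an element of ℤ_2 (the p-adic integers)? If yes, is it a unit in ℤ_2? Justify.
x ∈ ℤ_2^× (unit); v_2(x) = 0

ℤ_2 = {x ∈ ℚ_2 : v_2(x) ≥ 0} and ℤ_2^× = {x ∈ ℤ_2 : v_2(x) = 0}. Here v_2(15) = v_2(num) − v_2(den) = 0; compare against these criteria.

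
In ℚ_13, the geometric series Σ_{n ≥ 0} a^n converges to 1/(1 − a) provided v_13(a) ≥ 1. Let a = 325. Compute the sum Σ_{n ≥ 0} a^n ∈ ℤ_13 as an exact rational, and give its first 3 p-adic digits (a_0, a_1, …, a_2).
Σ a^n = 1/(1 − a) = -1/324;  first 3 digits = (1, 12, 2)

v_13(a) = 1 ≥ 1, so the series converges in ℤ_13 to 1/(1 − a) = 1/(1 − 325) = -1/324. Expand this rational in ℤ_13: compute digits iteratively via d_i = x_i mod 13, x_{i+1} = (x_i − d_i)/13. The first 3 digits are (1, 12, 2).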